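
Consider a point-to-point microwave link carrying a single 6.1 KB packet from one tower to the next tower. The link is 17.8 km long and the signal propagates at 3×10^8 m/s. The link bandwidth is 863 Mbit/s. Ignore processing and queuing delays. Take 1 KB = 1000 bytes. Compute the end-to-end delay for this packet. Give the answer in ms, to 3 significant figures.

L = 48800 bits.
Transmission delay = L/R = 48800 / 863000000 = 0.0565469 ms.
Propagation delay = d/s = 17800 m / 300000000 m/s = 0.0593333 ms.
Total = 0.116 ms.

0.116 ms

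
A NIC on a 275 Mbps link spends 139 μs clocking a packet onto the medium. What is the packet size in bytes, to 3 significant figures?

4780 bytes

L = R × t_tx = 275000000 b/s × 0.000139 s = 38225 bits.
In bytes: 38225 / 8 = 4780 bytes.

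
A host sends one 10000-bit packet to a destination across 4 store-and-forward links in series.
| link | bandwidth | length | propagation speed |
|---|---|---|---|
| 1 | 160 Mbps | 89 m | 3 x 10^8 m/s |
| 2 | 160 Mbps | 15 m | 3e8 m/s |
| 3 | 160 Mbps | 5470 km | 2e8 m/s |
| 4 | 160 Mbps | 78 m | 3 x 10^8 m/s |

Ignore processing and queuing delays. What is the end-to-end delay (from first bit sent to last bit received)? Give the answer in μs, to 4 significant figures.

Transmission delay per hop = L/R = 10000/160000000 = 62.5 μs; 4 hops → 250 μs.
Propagation delays (d/s per hop): 0.296667, 0.05, 27350, 0.26 μs; sum = 27350.6 μs.
End-to-end = 27600 μs.

27600 μs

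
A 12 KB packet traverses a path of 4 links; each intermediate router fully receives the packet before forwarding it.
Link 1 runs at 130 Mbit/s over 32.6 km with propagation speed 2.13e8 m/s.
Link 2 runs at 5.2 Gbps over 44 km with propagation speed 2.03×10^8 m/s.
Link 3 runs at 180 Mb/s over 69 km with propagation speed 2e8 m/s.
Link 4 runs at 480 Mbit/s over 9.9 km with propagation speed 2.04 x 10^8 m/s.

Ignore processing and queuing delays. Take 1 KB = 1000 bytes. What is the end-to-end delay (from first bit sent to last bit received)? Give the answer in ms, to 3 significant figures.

L = 96000 bits.
Transmission delays (L/R per hop): 0.738462, 0.0184615, 0.533333, 0.2 ms; sum = 1.49026 ms.
Propagation delays (d/s per hop): 0.153052, 0.216749, 0.345, 0.0485294 ms; sum = 0.76333 ms.
End-to-end = 2.25 ms.

2.25 ms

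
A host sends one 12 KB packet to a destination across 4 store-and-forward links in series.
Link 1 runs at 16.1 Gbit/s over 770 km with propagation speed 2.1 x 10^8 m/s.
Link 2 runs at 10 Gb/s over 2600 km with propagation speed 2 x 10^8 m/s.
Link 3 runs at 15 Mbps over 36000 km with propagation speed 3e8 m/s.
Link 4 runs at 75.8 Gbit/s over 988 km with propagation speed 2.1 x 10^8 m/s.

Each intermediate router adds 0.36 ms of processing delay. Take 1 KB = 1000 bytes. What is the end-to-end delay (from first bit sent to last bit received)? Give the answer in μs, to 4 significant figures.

L = 96000 bits.
Transmission delays (L/R per hop): 5.96273, 9.6, 6400, 1.26649 μs; sum = 6416.83 μs.
Propagation delays (d/s per hop): 3666.67, 13000, 120000, 4704.76 μs; sum = 141371 μs.
Processing at 3 router(s): 3 × 0.36 ms = 1080 μs.
End-to-end = 148900 μs.

148900 μs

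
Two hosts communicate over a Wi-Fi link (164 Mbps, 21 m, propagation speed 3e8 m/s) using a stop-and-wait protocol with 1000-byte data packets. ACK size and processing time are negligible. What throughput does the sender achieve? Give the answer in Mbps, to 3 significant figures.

t_tx = L/R = 8000/164000000 = 4.87805e-05 s.
t_prop = 21/300000000 = 7e-08 s; RTT = 1.4e-07 s.
Cycle = t_tx + RTT = 4.89205e-05 s.
Throughput = L / cycle = 8000 / 4.89205e-05 = 164 Mbps.

164 Mbps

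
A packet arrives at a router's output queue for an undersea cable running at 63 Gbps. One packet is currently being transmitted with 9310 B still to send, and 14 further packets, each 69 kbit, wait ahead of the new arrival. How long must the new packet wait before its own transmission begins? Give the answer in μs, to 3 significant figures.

16.5 μs

Each queued packet: L/R = 69000/63000000000 = 1.09524 μs.
14 queued → 15.3333 μs.
Plus remaining 74480 bits of current packet: 1.18222 μs.
Queuing delay = 16.5 μs.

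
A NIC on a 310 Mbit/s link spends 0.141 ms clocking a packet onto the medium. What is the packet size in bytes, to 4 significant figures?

5464 bytes

L = R × t_tx = 310000000 b/s × 0.000141 s = 43710 bits.
In bytes: 43710 / 8 = 5464 bytes.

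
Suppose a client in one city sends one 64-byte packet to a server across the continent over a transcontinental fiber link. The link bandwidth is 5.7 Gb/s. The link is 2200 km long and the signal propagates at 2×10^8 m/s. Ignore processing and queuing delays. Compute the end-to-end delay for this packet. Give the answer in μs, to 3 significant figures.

L = 64 × 8 = 512 bits.
Transmission delay = L/R = 512 / 5700000000 = 0.0898246 μs.
Propagation delay = d/s = 2200000 m / 200000000 m/s = 11000 μs.
Total = 11000 μs.

11000 μs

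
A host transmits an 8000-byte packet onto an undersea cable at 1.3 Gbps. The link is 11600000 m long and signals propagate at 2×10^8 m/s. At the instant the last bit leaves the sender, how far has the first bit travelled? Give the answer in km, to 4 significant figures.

9.846 km

t_tx = L/R = 64000/1300000000 = 4.92308e-05 s.
Distance = s × t_tx = 200000000 × 4.92308e-05 = 9.846 km.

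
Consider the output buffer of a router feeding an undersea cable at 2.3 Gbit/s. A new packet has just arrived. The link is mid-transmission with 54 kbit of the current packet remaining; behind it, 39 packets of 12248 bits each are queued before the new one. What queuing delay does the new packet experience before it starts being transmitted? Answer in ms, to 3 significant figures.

0.231 ms

Each queued packet: L/R = 12248/2300000000 = 0.00532522 ms.
39 queued → 0.207683 ms.
Plus remaining 54000 bits of current packet: 0.0234783 ms.
Queuing delay = 0.231 ms.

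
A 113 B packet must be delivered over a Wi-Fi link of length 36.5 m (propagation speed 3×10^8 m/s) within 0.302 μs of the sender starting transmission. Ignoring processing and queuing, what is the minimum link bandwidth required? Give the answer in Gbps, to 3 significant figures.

L = 904 bits.
Propagation delay = 36.5 / 300000000 = 0.121667 μs.
Transmission budget = 0.302 − 0.121667 = 0.180333 μs.
R ≥ L / t_tx = 904 bits / 1.80333e-07 s = 5.01 Gbps.

5.01 Gbps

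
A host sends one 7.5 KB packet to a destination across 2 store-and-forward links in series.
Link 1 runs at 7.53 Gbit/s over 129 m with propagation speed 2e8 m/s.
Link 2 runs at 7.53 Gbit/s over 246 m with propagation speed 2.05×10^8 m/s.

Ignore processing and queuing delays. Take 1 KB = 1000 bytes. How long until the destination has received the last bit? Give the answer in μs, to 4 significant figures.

L = 60000 bits.
Transmission delay per hop = L/R = 60000/7530000000 = 7.96813 μs; 2 hops → 15.9363 μs.
Propagation delays (d/s per hop): 0.645, 1.2 μs; sum = 1.845 μs.
End-to-end = 17.78 μs.

17.78 μs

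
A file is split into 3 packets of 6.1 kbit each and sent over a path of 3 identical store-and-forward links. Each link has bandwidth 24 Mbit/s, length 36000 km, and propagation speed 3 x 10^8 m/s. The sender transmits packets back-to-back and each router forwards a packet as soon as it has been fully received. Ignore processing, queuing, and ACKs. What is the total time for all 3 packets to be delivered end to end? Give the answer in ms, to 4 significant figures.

361.3 ms

Per-hop transmission t_tx = L/R = 6100/24000000 = 0.254167 ms.
Per-hop propagation t_prop = 36000000/300000000 = 120 ms.
Pipeline fill: first packet needs 3·t_tx to clear all hops; remaining 2 packets each add one t_tx.
Total = (3+3-1)·t_tx + 3·t_prop = 5·0.254167 + 3·120 = 361.3 ms.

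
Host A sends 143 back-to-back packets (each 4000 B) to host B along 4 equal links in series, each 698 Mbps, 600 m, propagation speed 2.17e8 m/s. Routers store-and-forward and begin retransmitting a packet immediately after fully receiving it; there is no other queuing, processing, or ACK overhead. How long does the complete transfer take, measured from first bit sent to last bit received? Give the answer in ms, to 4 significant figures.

Per-hop transmission t_tx = L/R = 32000/698000000 = 0.0458453 ms.
Per-hop propagation t_prop = 600/217000000 = 0.00276498 ms.
Pipeline fill: first packet needs 4·t_tx to clear all hops; remaining 142 packets each add one t_tx.
Total = (4+143-1)·t_tx + 4·t_prop = 146·0.0458453 + 4·0.00276498 = 6.704 ms.

6.704 ms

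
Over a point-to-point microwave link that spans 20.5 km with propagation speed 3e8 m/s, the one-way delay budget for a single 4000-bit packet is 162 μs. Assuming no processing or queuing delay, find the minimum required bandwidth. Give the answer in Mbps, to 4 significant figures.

42.70 Mbps

Propagation delay = 20500 / 300000000 = 68.3333 μs.
Transmission budget = 162 − 68.3333 = 93.6667 μs.
R ≥ L / t_tx = 4000 bits / 9.36667e-05 s = 42.70 Mbps.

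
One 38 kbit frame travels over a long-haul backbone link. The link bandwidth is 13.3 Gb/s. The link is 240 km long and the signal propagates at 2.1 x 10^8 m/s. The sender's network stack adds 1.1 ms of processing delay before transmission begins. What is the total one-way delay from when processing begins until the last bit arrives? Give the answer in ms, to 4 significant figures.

L = 38000 bits.
Transmission delay = L/R = 38000 / 13300000000 = 0.00285714 ms.
Propagation delay = d/s = 240000 m / 210000000 m/s = 1.14286 ms.
Plus processing delay 1.1 ms = 1.1 ms.
Total = 2.246 ms.

2.246 ms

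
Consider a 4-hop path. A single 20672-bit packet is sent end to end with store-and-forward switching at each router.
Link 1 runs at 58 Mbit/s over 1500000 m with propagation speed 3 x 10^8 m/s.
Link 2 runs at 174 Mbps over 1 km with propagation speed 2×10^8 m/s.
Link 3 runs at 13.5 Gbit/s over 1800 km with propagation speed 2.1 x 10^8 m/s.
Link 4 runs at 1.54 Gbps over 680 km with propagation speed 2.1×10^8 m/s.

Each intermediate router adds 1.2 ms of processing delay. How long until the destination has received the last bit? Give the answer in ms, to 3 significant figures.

20.9 ms

Transmission delays (L/R per hop): 0.356414, 0.118805, 0.00153126, 0.0134234 ms; sum = 0.490173 ms.
Propagation delays (d/s per hop): 5, 0.005, 8.57143, 3.2381 ms; sum = 16.8145 ms.
Processing at 3 router(s): 3 × 1.2 ms = 3.6 ms.
End-to-end = 20.9 ms.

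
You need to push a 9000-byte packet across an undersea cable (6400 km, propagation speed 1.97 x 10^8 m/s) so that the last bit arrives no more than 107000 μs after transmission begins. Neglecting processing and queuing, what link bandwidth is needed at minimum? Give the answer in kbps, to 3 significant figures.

966 kbps

L = 72000 bits.
Propagation delay = 6400000 / 197000000 = 32487.3 μs.
Transmission budget = 107000 − 32487.3 = 74512.7 μs.
R ≥ L / t_tx = 72000 bits / 0.0745127 s = 966 kbps.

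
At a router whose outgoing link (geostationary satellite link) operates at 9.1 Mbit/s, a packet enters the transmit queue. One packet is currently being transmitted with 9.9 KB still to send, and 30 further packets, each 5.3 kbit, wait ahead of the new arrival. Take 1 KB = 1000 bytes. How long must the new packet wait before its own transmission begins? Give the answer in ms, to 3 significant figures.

26.2 ms

Each queued packet: L/R = 5300/9100000 = 0.582418 ms.
30 queued → 17.4725 ms.
Plus remaining 79200 bits of current packet: 8.7033 ms.
Queuing delay = 26.2 ms.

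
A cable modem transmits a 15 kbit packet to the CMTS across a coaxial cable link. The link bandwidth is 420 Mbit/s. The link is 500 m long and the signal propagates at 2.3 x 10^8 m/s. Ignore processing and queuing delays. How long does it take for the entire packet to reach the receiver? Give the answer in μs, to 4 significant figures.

L = 15000 bits.
Transmission delay = L/R = 15000 / 420000000 = 35.7143 μs.
Propagation delay = d/s = 500 m / 2.3e+08 m/s = 2.17391 μs.
Total = 37.89 μs.

37.89 μs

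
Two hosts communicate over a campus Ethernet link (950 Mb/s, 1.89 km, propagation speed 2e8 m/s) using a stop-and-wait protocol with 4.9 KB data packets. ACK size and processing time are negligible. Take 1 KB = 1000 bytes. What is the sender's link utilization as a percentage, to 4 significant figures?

t_tx = L/R = 39200/950000000 = 4.12632e-05 s.
t_prop = 1890/200000000 = 9.45e-06 s; RTT = 1.89e-05 s.
Cycle = t_tx + RTT = 6.01632e-05 s.
Utilization = t_tx / cycle = 4.12632e-05/6.01632e-05 = 68.59 %.

68.59 %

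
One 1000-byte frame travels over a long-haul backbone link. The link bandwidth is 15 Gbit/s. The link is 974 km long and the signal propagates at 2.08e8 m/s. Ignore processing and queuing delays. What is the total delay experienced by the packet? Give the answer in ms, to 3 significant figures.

L = 1000 × 8 = 8000 bits.
Transmission delay = L/R = 8000 / 15000000000 = 0.000533333 ms.
Propagation delay = d/s = 974000 m / 208000000 m/s = 4.68269 ms.
Total = 4.68 ms.

4.68 ms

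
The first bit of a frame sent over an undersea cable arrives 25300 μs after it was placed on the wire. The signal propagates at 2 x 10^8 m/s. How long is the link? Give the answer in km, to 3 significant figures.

d = s × t_prop = 200000000 × 0.0253 = 5060 km.

5060 km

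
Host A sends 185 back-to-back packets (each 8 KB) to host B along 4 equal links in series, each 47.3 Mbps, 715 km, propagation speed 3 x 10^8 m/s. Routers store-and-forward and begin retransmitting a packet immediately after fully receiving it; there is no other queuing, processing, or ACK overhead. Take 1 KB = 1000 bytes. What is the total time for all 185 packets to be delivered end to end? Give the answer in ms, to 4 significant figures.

263.9 ms

Per-hop transmission t_tx = L/R = 64000/47300000 = 1.35307 ms.
Per-hop propagation t_prop = 715000/300000000 = 2.38333 ms.
Pipeline fill: first packet needs 4·t_tx to clear all hops; remaining 184 packets each add one t_tx.
Total = (4+185-1)·t_tx + 4·t_prop = 188·1.35307 + 4·2.38333 = 263.9 ms.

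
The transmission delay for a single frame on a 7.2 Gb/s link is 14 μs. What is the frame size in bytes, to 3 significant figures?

L = R × t_tx = 7200000000 b/s × 1.4e-05 s = 100800 bits.
In bytes: 100800 / 8 = 12600 bytes.

12600 bytes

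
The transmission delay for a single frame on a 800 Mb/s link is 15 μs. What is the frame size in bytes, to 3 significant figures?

1500 bytes

L = R × t_tx = 800000000 b/s × 1.5e-05 s = 12000 bits.
In bytes: 12000 / 8 = 1500 bytes.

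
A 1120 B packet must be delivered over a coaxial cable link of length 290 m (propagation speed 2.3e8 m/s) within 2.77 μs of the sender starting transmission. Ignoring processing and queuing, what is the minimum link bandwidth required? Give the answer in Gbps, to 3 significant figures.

L = 8960 bits.
Propagation delay = 290 / 2.3e+08 = 1.26087 μs.
Transmission budget = 2.77 − 1.26087 = 1.50913 μs.
R ≥ L / t_tx = 8960 bits / 1.50913e-06 s = 5.94 Gbps.

5.94 Gbps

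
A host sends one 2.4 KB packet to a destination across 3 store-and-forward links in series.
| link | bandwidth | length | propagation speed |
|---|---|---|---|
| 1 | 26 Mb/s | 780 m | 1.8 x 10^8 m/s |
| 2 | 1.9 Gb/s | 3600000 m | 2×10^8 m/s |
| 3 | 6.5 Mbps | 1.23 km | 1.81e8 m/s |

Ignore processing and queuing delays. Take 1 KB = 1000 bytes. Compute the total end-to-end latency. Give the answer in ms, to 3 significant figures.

21.7 ms

L = 19200 bits.
Transmission delays (L/R per hop): 0.738462, 0.0101053, 2.95385 ms; sum = 3.70241 ms.
Propagation delays (d/s per hop): 0.00433333, 18, 0.00679558 ms; sum = 18.0111 ms.
End-to-end = 21.7 ms.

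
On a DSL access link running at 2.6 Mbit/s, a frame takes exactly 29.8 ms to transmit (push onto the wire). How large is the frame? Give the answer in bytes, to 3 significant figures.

9690 bytes

L = R × t_tx = 2600000 b/s × 0.0298 s = 77480 bits.
In bytes: 77480 / 8 = 9690 bytes.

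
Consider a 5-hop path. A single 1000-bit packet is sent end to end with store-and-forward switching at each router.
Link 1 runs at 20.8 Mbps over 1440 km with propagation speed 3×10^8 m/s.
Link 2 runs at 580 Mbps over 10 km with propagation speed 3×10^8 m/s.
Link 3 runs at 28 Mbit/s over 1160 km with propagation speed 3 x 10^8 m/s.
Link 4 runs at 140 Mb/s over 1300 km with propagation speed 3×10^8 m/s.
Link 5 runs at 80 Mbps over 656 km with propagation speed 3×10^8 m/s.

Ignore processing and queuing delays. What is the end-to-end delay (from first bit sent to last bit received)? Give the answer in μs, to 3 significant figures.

15300 μs

Transmission delays (L/R per hop): 48.0769, 1.72414, 35.7143, 7.14286, 12.5 μs; sum = 105.158 μs.
Propagation delays (d/s per hop): 4800, 33.3333, 3866.67, 4333.33, 2186.67 μs; sum = 15220 μs.
End-to-end = 15300 μs.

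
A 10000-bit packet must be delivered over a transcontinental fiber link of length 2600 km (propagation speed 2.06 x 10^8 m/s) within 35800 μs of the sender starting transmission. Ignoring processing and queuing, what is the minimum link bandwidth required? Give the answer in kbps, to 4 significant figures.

431.4 kbps

Propagation delay = 2600000 / 206000000 = 12621.4 μs.
Transmission budget = 35800 − 12621.4 = 23178.6 μs.
R ≥ L / t_tx = 10000 bits / 0.0231786 s = 431.4 kbps.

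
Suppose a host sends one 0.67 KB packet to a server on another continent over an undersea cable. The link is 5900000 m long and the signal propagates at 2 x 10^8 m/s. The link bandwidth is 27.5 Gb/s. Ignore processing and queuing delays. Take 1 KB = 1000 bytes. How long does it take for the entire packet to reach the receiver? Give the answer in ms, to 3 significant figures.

L = 5360 bits.
Transmission delay = L/R = 5360 / 27500000000 = 0.000194909 ms.
Propagation delay = d/s = 5900000 m / 200000000 m/s = 29.5 ms.
Total = 29.5 ms.

29.5 ms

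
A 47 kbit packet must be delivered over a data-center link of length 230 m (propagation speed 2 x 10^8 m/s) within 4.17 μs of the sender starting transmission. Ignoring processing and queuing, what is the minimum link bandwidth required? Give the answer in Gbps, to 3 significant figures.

15.6 Gbps

Propagation delay = 230 / 200000000 = 1.15 μs.
Transmission budget = 4.17 − 1.15 = 3.02 μs.
R ≥ L / t_tx = 47000 bits / 3.02e-06 s = 15.6 Gbps.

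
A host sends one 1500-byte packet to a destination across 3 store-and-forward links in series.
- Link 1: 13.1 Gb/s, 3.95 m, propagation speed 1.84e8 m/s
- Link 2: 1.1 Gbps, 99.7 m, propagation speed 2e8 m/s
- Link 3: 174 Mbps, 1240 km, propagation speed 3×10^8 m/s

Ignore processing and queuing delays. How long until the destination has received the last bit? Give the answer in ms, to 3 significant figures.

4.21 ms

L = 1500 × 8 = 12000 bits.
Transmission delays (L/R per hop): 0.000916031, 0.0109091, 0.0689655 ms; sum = 0.0807906 ms.
Propagation delays (d/s per hop): 2.14674e-05, 0.0004985, 4.13333 ms; sum = 4.13385 ms.
End-to-end = 4.21 ms.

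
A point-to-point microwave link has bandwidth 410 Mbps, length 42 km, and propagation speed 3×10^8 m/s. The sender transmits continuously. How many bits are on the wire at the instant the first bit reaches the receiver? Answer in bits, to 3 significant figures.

57400 bits

Propagation delay = 42000 / 300000000 = 0.00014 s.
BDP = R × t_prop = 410000000 × 0.00014 = 57400 bits.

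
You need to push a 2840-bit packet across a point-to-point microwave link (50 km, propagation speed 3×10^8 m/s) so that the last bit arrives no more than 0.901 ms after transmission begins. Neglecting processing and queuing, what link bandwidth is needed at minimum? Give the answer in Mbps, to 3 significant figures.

Propagation delay = 50000 / 300000000 = 0.166667 ms.
Transmission budget = 0.901 − 0.166667 = 0.734333 ms.
R ≥ L / t_tx = 2840 bits / 0.000734333 s = 3.87 Mbps.

3.87 Mbps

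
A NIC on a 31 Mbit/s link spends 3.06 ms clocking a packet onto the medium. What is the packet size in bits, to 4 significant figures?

L = R × t_tx = 31000000 b/s × 0.00306 s = 94860 bits.

94860 bits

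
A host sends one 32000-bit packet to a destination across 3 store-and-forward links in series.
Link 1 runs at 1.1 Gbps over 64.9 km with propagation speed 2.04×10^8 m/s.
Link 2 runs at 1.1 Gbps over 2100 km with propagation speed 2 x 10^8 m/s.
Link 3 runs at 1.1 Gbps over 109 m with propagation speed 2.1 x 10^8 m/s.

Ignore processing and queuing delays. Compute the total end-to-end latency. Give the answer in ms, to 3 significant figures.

10.9 ms

Transmission delay per hop = L/R = 32000/1100000000 = 0.0290909 ms; 3 hops → 0.0872727 ms.
Propagation delays (d/s per hop): 0.318137, 10.5, 0.000519048 ms; sum = 10.8187 ms.
End-to-end = 10.9 ms.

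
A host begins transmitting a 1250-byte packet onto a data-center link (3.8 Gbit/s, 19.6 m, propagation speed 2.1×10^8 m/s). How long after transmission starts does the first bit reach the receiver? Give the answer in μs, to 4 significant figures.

0.09333 μs

First bit experiences only propagation delay: d/s = 19.6/210000000 = 0.09333 μs.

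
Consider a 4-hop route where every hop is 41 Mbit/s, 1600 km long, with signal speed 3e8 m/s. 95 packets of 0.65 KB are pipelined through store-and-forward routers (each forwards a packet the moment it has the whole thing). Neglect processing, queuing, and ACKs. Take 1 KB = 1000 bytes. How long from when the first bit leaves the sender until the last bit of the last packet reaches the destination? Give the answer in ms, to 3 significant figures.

Per-hop transmission t_tx = L/R = 5200/41000000 = 0.126829 ms.
Per-hop propagation t_prop = 1600000/300000000 = 5.33333 ms.
Pipeline fill: first packet needs 4·t_tx to clear all hops; remaining 94 packets each add one t_tx.
Total = (4+95-1)·t_tx + 4·t_prop = 98·0.126829 + 4·5.33333 = 33.8 ms.

33.8 ms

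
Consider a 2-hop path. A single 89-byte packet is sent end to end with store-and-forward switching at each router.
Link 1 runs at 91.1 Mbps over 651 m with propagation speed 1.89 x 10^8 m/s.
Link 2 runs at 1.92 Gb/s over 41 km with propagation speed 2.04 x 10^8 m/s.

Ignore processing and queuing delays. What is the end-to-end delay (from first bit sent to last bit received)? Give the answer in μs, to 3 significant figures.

213 μs

L = 89 × 8 = 712 bits.
Transmission delays (L/R per hop): 7.81559, 0.370833 μs; sum = 8.18642 μs.
Propagation delays (d/s per hop): 3.44444, 200.98 μs; sum = 204.425 μs.
End-to-end = 213 μs.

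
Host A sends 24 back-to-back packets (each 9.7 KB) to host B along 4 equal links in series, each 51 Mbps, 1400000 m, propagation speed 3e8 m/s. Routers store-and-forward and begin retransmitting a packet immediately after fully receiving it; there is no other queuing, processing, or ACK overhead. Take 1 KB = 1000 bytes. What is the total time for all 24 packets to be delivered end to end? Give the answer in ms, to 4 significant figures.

59.75 ms

Per-hop transmission t_tx = L/R = 77600/51000000 = 1.52157 ms.
Per-hop propagation t_prop = 1400000/300000000 = 4.66667 ms.
Pipeline fill: first packet needs 4·t_tx to clear all hops; remaining 23 packets each add one t_tx.
Total = (4+24-1)·t_tx + 4·t_prop = 27·1.52157 + 4·4.66667 = 59.75 ms.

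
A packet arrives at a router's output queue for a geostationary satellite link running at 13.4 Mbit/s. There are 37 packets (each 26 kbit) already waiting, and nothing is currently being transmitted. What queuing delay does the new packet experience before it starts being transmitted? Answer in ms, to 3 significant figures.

Each queued packet: L/R = 26000/13400000 = 1.9403 ms.
37 queued → 71.791 ms.
Queuing delay = 71.8 ms.

71.8 ms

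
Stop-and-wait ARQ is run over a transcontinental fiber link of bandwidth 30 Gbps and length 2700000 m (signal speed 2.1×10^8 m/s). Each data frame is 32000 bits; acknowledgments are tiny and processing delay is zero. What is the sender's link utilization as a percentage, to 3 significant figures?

0.00415 %

t_tx = L/R = 32000/30000000000 = 1.06667e-06 s.
t_prop = 2700000/210000000 = 0.0128571 s; RTT = 0.0257143 s.
Cycle = t_tx + RTT = 0.0257154 s.
Utilization = t_tx / cycle = 1.06667e-06/0.0257154 = 0.00415 %.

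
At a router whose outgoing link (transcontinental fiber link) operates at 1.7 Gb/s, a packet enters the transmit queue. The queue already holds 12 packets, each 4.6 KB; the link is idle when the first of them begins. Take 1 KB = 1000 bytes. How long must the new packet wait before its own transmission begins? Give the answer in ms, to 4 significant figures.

0.2598 ms

Each queued packet: L/R = 36800/1700000000 = 0.0216471 ms.
12 queued → 0.259765 ms.
Queuing delay = 0.2598 ms.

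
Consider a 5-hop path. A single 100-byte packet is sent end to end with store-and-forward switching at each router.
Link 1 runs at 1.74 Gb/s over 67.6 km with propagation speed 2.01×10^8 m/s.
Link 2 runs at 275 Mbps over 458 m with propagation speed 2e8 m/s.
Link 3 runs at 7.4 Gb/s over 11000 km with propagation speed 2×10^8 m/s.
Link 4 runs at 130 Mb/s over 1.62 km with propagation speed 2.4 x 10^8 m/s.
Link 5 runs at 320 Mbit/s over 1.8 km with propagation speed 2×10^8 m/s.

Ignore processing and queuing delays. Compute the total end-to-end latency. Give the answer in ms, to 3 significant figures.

L = 100 × 8 = 800 bits.
Transmission delays (L/R per hop): 0.00045977, 0.00290909, 0.000108108, 0.00615385, 0.0025 ms; sum = 0.0121308 ms.
Propagation delays (d/s per hop): 0.336318, 0.00229, 55, 0.00675, 0.009 ms; sum = 55.3544 ms.
End-to-end = 55.4 ms.

55.4 ms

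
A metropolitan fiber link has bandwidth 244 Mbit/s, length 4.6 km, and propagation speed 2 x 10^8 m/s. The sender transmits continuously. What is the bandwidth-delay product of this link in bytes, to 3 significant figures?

702 bytes

Propagation delay = 4600 / 200000000 = 2.3e-05 s.
BDP = R × t_prop = 244000000 × 2.3e-05 = 5612 bits.
In bytes: 5612/8 = 702 bytes.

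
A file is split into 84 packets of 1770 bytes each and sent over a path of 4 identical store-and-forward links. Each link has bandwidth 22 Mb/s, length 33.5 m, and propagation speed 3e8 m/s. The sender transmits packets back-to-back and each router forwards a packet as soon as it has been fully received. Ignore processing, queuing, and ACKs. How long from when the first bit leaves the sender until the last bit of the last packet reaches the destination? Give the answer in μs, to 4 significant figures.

56000 μs

Per-hop transmission t_tx = L/R = 14160/22000000 = 643.636 μs.
Per-hop propagation t_prop = 33.5/300000000 = 0.111667 μs.
Pipeline fill: first packet needs 4·t_tx to clear all hops; remaining 83 packets each add one t_tx.
Total = (4+84-1)·t_tx + 4·t_prop = 87·643.636 + 4·0.111667 = 56000 μs.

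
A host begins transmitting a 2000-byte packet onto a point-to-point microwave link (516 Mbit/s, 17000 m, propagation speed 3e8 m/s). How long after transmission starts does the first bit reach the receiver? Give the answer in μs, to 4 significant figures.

First bit experiences only propagation delay: d/s = 17000/300000000 = 56.67 μs.

56.67 μs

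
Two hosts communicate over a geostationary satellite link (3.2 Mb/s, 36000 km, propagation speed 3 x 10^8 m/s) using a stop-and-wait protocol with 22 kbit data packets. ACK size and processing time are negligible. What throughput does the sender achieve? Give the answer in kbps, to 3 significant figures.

t_tx = L/R = 22000/3200000 = 0.006875 s.
t_prop = 36000000/300000000 = 0.12 s; RTT = 0.24 s.
Cycle = t_tx + RTT = 0.246875 s.
Throughput = L / cycle = 22000 / 0.246875 = 89.1 kbps.

89.1 kbps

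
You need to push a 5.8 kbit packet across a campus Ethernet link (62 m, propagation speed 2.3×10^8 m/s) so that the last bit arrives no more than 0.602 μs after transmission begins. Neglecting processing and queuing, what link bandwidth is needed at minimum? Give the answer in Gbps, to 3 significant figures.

17.4 Gbps

Propagation delay = 62 / 2.3e+08 = 0.269565 μs.
Transmission budget = 0.602 − 0.269565 = 0.332435 μs.
R ≥ L / t_tx = 5800 bits / 3.32435e-07 s = 17.4 Gbps.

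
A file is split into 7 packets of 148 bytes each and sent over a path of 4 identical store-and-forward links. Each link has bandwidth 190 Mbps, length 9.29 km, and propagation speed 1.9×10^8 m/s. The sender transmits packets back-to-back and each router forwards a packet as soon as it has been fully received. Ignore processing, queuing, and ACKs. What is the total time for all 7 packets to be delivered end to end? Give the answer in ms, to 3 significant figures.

Per-hop transmission t_tx = L/R = 1184/190000000 = 0.00623158 ms.
Per-hop propagation t_prop = 9290/190000000 = 0.0488947 ms.
Pipeline fill: first packet needs 4·t_tx to clear all hops; remaining 6 packets each add one t_tx.
Total = (4+7-1)·t_tx + 4·t_prop = 10·0.00623158 + 4·0.0488947 = 0.258 ms.

0.258 ms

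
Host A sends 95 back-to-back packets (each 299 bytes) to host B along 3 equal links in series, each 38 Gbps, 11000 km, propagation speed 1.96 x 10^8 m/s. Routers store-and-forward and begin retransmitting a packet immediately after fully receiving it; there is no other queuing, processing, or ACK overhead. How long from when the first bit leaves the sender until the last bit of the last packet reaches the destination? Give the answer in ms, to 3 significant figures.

168 ms

Per-hop transmission t_tx = L/R = 2392/38000000000 = 6.29474e-05 ms.
Per-hop propagation t_prop = 11000000/196000000 = 56.1224 ms.
Pipeline fill: first packet needs 3·t_tx to clear all hops; remaining 94 packets each add one t_tx.
Total = (3+95-1)·t_tx + 3·t_prop = 97·6.29474e-05 + 3·56.1224 = 168 ms.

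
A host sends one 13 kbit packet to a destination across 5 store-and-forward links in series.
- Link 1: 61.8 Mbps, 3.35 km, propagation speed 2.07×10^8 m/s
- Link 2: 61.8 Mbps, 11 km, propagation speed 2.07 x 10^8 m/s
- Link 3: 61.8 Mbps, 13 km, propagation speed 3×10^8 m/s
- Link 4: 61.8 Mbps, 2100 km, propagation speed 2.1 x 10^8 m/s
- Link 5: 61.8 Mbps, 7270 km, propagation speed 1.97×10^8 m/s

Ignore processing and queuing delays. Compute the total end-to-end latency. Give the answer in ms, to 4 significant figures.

48.07 ms

L = 13000 bits.
Transmission delay per hop = L/R = 13000/61800000 = 0.210356 ms; 5 hops → 1.05178 ms.
Propagation delays (d/s per hop): 0.0161836, 0.0531401, 0.0433333, 10, 36.9036 ms; sum = 47.0162 ms.
End-to-end = 48.07 ms.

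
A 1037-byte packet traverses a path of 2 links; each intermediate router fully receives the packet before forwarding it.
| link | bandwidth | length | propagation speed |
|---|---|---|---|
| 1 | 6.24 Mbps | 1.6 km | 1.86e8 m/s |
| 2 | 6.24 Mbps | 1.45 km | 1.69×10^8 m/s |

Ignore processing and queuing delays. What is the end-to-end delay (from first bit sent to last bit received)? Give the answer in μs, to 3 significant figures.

2680 μs

L = 1037 × 8 = 8296 bits.
Transmission delay per hop = L/R = 8296/6240000 = 1329.49 μs; 2 hops → 2658.97 μs.
Propagation delays (d/s per hop): 8.60215, 8.57988 μs; sum = 17.182 μs.
End-to-end = 2680 μs.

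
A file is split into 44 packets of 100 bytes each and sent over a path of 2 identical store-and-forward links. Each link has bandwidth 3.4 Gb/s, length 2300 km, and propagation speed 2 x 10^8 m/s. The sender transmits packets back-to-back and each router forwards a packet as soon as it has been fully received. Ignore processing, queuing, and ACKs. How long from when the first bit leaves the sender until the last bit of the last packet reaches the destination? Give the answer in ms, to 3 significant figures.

23.0 ms

Per-hop transmission t_tx = L/R = 800/3400000000 = 0.000235294 ms.
Per-hop propagation t_prop = 2300000/200000000 = 11.5 ms.
Pipeline fill: first packet needs 2·t_tx to clear all hops; remaining 43 packets each add one t_tx.
Total = (2+44-1)·t_tx + 2·t_prop = 45·0.000235294 + 2·11.5 = 23.0 ms.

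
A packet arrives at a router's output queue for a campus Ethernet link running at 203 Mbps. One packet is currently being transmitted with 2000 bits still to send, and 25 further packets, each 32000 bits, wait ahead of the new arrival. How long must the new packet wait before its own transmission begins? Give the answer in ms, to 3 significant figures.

3.95 ms

Each queued packet: L/R = 32000/203000000 = 0.157635 ms.
25 queued → 3.94089 ms.
Plus remaining 2000 bits of current packet: 0.00985222 ms.
Queuing delay = 3.95 ms.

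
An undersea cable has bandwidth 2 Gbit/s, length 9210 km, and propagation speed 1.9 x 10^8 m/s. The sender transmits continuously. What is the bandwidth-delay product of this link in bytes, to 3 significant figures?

Propagation delay = 9210000 / 190000000 = 0.0484737 s.
BDP = R × t_prop = 2000000000 × 0.0484737 = 96947400 bits.
In bytes: 96947400/8 = 12100000 bytes.

12100000 bytes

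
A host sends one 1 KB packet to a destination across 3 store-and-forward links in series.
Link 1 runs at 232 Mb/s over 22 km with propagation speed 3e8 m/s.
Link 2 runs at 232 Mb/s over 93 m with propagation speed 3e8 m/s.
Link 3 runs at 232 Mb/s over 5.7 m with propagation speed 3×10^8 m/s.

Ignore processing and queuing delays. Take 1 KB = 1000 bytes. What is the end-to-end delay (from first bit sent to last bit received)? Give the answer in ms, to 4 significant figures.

L = 8000 bits.
Transmission delay per hop = L/R = 8000/232000000 = 0.0344828 ms; 3 hops → 0.103448 ms.
Propagation delays (d/s per hop): 0.0733333, 0.00031, 1.9e-05 ms; sum = 0.0736623 ms.
End-to-end = 0.1771 ms.

0.1771 ms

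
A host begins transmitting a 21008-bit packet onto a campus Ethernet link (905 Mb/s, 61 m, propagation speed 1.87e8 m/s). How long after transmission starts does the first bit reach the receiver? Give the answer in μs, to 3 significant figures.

First bit experiences only propagation delay: d/s = 61/187000000 = 0.326 μs.

0.326 μs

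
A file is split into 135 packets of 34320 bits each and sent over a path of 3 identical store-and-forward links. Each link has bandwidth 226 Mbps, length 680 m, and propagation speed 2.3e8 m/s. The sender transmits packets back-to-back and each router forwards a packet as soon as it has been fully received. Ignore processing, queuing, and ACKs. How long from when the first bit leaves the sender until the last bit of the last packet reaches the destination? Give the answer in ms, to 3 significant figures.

20.8 ms

Per-hop transmission t_tx = L/R = 34320/226000000 = 0.151858 ms.
Per-hop propagation t_prop = 680/2.3e+08 = 0.00295652 ms.
Pipeline fill: first packet needs 3·t_tx to clear all hops; remaining 134 packets each add one t_tx.
Total = (3+135-1)·t_tx + 3·t_prop = 137·0.151858 + 3·0.00295652 = 20.8 ms.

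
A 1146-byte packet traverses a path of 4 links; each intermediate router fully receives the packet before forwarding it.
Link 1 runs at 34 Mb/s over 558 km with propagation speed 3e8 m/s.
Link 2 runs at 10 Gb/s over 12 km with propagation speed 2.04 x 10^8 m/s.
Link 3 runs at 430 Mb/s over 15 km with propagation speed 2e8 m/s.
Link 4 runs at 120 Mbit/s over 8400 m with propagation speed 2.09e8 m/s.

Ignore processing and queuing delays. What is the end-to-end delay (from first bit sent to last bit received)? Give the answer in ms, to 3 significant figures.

L = 1146 × 8 = 9168 bits.
Transmission delays (L/R per hop): 0.269647, 0.0009168, 0.0213209, 0.0764 ms; sum = 0.368285 ms.
Propagation delays (d/s per hop): 1.86, 0.0588235, 0.075, 0.0401914 ms; sum = 2.03401 ms.
End-to-end = 2.40 ms.

2.40 ms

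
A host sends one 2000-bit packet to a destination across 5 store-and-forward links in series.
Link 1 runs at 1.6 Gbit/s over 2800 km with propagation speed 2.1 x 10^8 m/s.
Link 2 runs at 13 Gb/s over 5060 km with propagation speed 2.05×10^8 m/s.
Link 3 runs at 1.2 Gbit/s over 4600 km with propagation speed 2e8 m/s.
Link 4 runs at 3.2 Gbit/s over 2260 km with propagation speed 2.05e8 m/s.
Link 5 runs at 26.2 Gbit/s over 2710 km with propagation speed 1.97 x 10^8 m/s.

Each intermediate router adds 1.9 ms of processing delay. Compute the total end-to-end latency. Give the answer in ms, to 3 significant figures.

Transmission delays (L/R per hop): 0.00125, 0.000153846, 0.00166667, 0.000625, 7.63359e-05 ms; sum = 0.00377185 ms.
Propagation delays (d/s per hop): 13.3333, 24.6829, 23, 11.0244, 13.7563 ms; sum = 85.797 ms.
Processing at 4 router(s): 4 × 1.9 ms = 7.6 ms.
End-to-end = 93.4 ms.

93.4 ms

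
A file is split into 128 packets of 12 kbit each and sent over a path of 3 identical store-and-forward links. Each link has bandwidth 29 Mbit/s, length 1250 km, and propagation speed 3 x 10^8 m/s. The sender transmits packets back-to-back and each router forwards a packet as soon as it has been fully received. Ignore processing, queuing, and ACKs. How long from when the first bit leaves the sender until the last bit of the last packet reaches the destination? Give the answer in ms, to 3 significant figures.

Per-hop transmission t_tx = L/R = 12000/29000000 = 0.413793 ms.
Per-hop propagation t_prop = 1250000/300000000 = 4.16667 ms.
Pipeline fill: first packet needs 3·t_tx to clear all hops; remaining 127 packets each add one t_tx.
Total = (3+128-1)·t_tx + 3·t_prop = 130·0.413793 + 3·4.16667 = 66.3 ms.

66.3 ms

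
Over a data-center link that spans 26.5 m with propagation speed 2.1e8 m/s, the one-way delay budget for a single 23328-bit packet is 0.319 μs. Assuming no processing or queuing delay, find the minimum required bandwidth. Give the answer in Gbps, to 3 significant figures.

121 Gbps

Propagation delay = 26.5 / 210000000 = 0.12619 μs.
Transmission budget = 0.319 − 0.12619 = 0.19281 μs.
R ≥ L / t_tx = 23328 bits / 1.9281e-07 s = 121 Gbps.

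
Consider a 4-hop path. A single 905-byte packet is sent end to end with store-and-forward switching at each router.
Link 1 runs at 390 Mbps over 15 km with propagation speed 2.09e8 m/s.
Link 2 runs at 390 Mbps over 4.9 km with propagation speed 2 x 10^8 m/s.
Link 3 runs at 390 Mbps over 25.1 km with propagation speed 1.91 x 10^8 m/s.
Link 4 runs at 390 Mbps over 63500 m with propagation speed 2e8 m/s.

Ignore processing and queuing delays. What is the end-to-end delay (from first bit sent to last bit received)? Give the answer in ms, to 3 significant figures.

L = 905 × 8 = 7240 bits.
Transmission delay per hop = L/R = 7240/390000000 = 0.0185641 ms; 4 hops → 0.0742564 ms.
Propagation delays (d/s per hop): 0.0717703, 0.0245, 0.131414, 0.3175 ms; sum = 0.545184 ms.
End-to-end = 0.619 ms.

0.619 ms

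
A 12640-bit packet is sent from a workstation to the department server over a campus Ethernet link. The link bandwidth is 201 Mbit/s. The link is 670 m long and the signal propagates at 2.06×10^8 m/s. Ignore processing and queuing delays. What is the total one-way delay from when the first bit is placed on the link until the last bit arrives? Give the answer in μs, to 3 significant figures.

66.1 μs

Transmission delay = L/R = 12640 / 201000000 = 62.8856 μs.
Propagation delay = d/s = 670 m / 206000000 m/s = 3.25243 μs.
Total = 66.1 μs.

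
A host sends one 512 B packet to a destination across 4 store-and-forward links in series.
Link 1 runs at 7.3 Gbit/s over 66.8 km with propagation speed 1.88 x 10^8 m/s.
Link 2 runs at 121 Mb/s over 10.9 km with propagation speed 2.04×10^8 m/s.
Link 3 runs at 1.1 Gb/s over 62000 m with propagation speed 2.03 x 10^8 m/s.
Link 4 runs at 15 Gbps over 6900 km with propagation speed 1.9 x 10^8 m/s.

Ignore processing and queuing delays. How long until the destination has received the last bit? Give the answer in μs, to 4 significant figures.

37070 μs

L = 512 × 8 = 4096 bits.
Transmission delays (L/R per hop): 0.561096, 33.8512, 3.72364, 0.273067 μs; sum = 38.409 μs.
Propagation delays (d/s per hop): 355.319, 53.4314, 305.419, 36315.8 μs; sum = 37030 μs.
End-to-end = 37070 μs.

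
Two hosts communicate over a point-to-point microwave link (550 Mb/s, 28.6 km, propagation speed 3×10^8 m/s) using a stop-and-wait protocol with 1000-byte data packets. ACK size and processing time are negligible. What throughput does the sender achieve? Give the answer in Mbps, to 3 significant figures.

t_tx = L/R = 8000/550000000 = 1.45455e-05 s.
t_prop = 28600/300000000 = 9.53333e-05 s; RTT = 0.000190667 s.
Cycle = t_tx + RTT = 0.000205212 s.
Throughput = L / cycle = 8000 / 0.000205212 = 39.0 Mbps.

39.0 Mbps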